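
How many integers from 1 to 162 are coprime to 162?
54

162 = 2 × 3^4
φ(n) = n × ∏(1 - 1/p) for each prime p dividing n
φ(162) = 162 × (1 - 1/2) × (1 - 1/3) = 54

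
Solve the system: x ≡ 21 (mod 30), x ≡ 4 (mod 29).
381

Using Chinese Remainder Theorem:
M = 30 × 29 = 870
M1 = 29, M2 = 30
y1 = 29^(-1) mod 30 = 29
y2 = 30^(-1) mod 29 = 1
x = (21×29×29 + 4×30×1) mod 870 = 381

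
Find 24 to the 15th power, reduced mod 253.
208

Repeated squaring. Binary of 15 = 1111.
24^1 ≡ 24 (mod 253); 24^2 ≡ 70 (mod 253); 24^4 ≡ 93 (mod 253); 24^8 ≡ 47 (mod 253)
24^15 = 24^1 × 24^2 × 24^4 × 24^8 ≡ 208 (mod 253)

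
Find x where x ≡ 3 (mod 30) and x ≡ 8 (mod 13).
333

Using Chinese Remainder Theorem:
M = 30 × 13 = 390
M1 = 13, M2 = 30
y1 = 13^(-1) mod 30 = 7
y2 = 30^(-1) mod 13 = 10
x = (3×13×7 + 8×30×10) mod 390 = 333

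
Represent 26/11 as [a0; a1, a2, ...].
[2; 2, 1, 3]

Euclidean algorithm steps:
26 = 2 × 11 + 4
11 = 2 × 4 + 3
4 = 1 × 3 + 1
3 = 3 × 1 + 0
Continued fraction: [2; 2, 1, 3]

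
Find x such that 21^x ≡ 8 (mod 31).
18

Baby-step giant-step with step n = ⌈√31⌉ = 6.
Baby steps 21^j mod 31 (j:value) for j=0..5: 0:1, 1:21, 2:7, 3:23, 4:18, 5:6.
Giant-step multiplier: 21^(-6) ≡ 21^(30-6) = 21^24 ≡ 16 (mod 31).
Giant steps γ_i = 8·16^i mod 31: γ_0=8, γ_1=4, γ_2=2, γ_3=1 (in table at j=0).
x = i·n + j = 3·6 + 0 = 18.
Check: 21^18 ≡ 8 (mod 31).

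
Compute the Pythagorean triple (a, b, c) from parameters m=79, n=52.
(3537, 8216, 8945)

Euclid's formula: a = m² - n², b = 2mn, c = m² + n²
m = 79, n = 52
a = 79² - 52² = 6241 - 2704 = 3537
b = 2 × 79 × 52 = 8216
c = 79² + 52² = 6241 + 2704 = 8945
Verification: 3537² + 8216² = 12510369 + 67502656 = 80013025 = 8945² ✓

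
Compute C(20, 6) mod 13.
7

Using Lucas' theorem:
Write n=20 and k=6 in base 13:
n in base 13: [1, 7]
k in base 13: [0, 6]
C(20,6) mod 13 = ∏ C(n_i, k_i) mod 13
Digit binomials (mod 13): C(1,0) = 1; C(7,6) = 7
Product: 1 × 7 = 7 ≡ 7 (mod 13)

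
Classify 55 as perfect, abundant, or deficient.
deficient

Proper divisors of 55: sum = 1 + 5 + 11 = 17
Since 17 < 55, 55 is deficient.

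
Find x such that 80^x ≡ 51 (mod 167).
37

Baby-step giant-step with step n = ⌈√167⌉ = 13.
Baby steps 80^j mod 167 (j:value) for j=0..12: 0:1, 1:80, 2:54, 3:145, 4:77, 5:148, 6:150, 7:143, 8:84, 9:40, 10:27, 11:156, 12:122.
Giant-step multiplier: 80^(-13) ≡ 80^(166-13) = 80^153 ≡ 79 (mod 167).
Giant steps γ_i = 51·79^i mod 167: γ_0=51, γ_1=21, γ_2=156 (in table at j=11).
x = i·n + j = 2·13 + 11 = 37.
Check: 80^37 ≡ 51 (mod 167).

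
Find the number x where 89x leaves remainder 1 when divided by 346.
35

gcd(89, 346) = 1, so the inverse exists.
Extended Euclidean algorithm on (346, 89):
346 = 3 × 89 + 79  ⟹  79 = (1)·346 + (-3)·89
89 = 1 × 79 + 10  ⟹  10 = (-1)·346 + (4)·89
79 = 7 × 10 + 9  ⟹  9 = (8)·346 + (-31)·89
10 = 1 × 9 + 1  ⟹  1 = (-9)·346 + (35)·89
So (35)·89 ≡ 1 (mod 346), i.e. 89^(-1) ≡ 35 (mod 346).
Check: 89 × 35 = 3115 ≡ 1 (mod 346)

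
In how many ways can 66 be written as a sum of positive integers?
2323520

p(n) counts ways to write n as a sum of positive integers (order ignored).
Euler's pentagonal recurrence: p(k) = p(k-1) + p(k-2) - p(k-5) - p(k-7) + p(k-12) + p(k-15) - ... (offsets j(3j∓1)/2, signs ++--, p(0)=1, p(<0)=0).
DP table for k = 0..65: p(0)=1, p(1)=1, p(2)=2, p(3)=3, p(4)=5, p(5)=7, p(6)=11, p(7)=15, p(8)=22, p(9)=30, p(10)=42, p(11)=56, p(12)=77, p(13)=101, p(14)=135, p(15)=176, p(16)=231, p(17)=297, p(18)=385, p(19)=490, p(20)=627, p(21)=792, p(22)=1002, p(23)=1255, p(24)=1575, p(25)=1958, p(26)=2436, p(27)=3010, p(28)=3718, p(29)=4565, p(30)=5604, p(31)=6842, p(32)=8349, p(33)=10143, p(34)=12310, p(35)=14883, p(36)=17977, p(37)=21637, p(38)=26015, p(39)=31185, p(40)=37338, p(41)=44583, p(42)=53174, p(43)=63261, p(44)=75175, p(45)=89134, p(46)=105558, p(47)=124754, p(48)=147273, p(49)=173525, p(50)=204226, p(51)=239943, p(52)=281589, p(53)=329931, p(54)=386155, p(55)=451276, p(56)=526823, p(57)=614154, p(58)=715220, p(59)=831820, p(60)=966467, p(61)=1121505, p(62)=1300156, p(63)=1505499, p(64)=1741630, p(65)=2012558.
Final step: p(66) = p(65) + p(64) - p(61) - p(59) + p(54) + p(51) - p(44) - p(40) + p(31) + p(26) - p(15) - p(9)
= 2012558 + 1741630 - 1121505 - 831820 + 386155 + 239943 - 75175 - 37338 + 6842 + 2436 - 176 - 30
= 2323520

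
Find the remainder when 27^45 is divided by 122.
121

Repeated squaring. Binary of 45 = 101101.
27^1 ≡ 27 (mod 122); 27^2 ≡ 119 (mod 122); 27^4 ≡ 9 (mod 122); 27^8 ≡ 81 (mod 122); 27^16 ≡ 95 (mod 122); 27^32 ≡ 119 (mod 122)
27^45 = 27^1 × 27^4 × 27^8 × 27^32 ≡ 121 (mod 122)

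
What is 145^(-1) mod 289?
2

gcd(145, 289) = 1, so the inverse exists.
Extended Euclidean algorithm on (289, 145):
289 = 1 × 145 + 144  ⟹  144 = (1)·289 + (-1)·145
145 = 1 × 144 + 1  ⟹  1 = (-1)·289 + (2)·145
So (2)·145 ≡ 1 (mod 289), i.e. 145^(-1) ≡ 2 (mod 289).
Check: 145 × 2 = 290 ≡ 1 (mod 289)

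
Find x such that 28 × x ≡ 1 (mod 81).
55

gcd(28, 81) = 1, so the inverse exists.
Extended Euclidean algorithm on (81, 28):
81 = 2 × 28 + 25  ⟹  25 = (1)·81 + (-2)·28
28 = 1 × 25 + 3  ⟹  3 = (-1)·81 + (3)·28
25 = 8 × 3 + 1  ⟹  1 = (9)·81 + (-26)·28
So (-26)·28 ≡ 1 (mod 81), i.e. 28^(-1) ≡ -26 ≡ 55 (mod 81).
Check: 28 × 55 = 1540 ≡ 1 (mod 81)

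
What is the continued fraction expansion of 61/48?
[1; 3, 1, 2, 4]

Euclidean algorithm steps:
61 = 1 × 48 + 13
48 = 3 × 13 + 9
13 = 1 × 9 + 4
9 = 2 × 4 + 1
4 = 4 × 1 + 0
Continued fraction: [1; 3, 1, 2, 4]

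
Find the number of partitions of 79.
13848650

p(n) counts ways to write n as a sum of positive integers (order ignored).
Euler's pentagonal recurrence: p(k) = p(k-1) + p(k-2) - p(k-5) - p(k-7) + p(k-12) + p(k-15) - ... (offsets j(3j∓1)/2, signs ++--, p(0)=1, p(<0)=0).
DP table for k = 0..78: p(0)=1, p(1)=1, p(2)=2, p(3)=3, p(4)=5, p(5)=7, p(6)=11, p(7)=15, p(8)=22, p(9)=30, p(10)=42, p(11)=56, p(12)=77, p(13)=101, p(14)=135, p(15)=176, p(16)=231, p(17)=297, p(18)=385, p(19)=490, p(20)=627, p(21)=792, p(22)=1002, p(23)=1255, p(24)=1575, p(25)=1958, p(26)=2436, p(27)=3010, p(28)=3718, p(29)=4565, p(30)=5604, p(31)=6842, p(32)=8349, p(33)=10143, p(34)=12310, p(35)=14883, p(36)=17977, p(37)=21637, p(38)=26015, p(39)=31185, p(40)=37338, p(41)=44583, p(42)=53174, p(43)=63261, p(44)=75175, p(45)=89134, p(46)=105558, p(47)=124754, p(48)=147273, p(49)=173525, p(50)=204226, p(51)=239943, p(52)=281589, p(53)=329931, p(54)=386155, p(55)=451276, p(56)=526823, p(57)=614154, p(58)=715220, p(59)=831820, p(60)=966467, p(61)=1121505, p(62)=1300156, p(63)=1505499, p(64)=1741630, p(65)=2012558, p(66)=2323520, p(67)=2679689, p(68)=3087735, p(69)=3554345, p(70)=4087968, p(71)=4697205, p(72)=5392783, p(73)=6185689, p(74)=7089500, p(75)=8118264, p(76)=9289091, p(77)=10619863, p(78)=12132164.
Final step: p(79) = p(78) + p(77) - p(74) - p(72) + p(67) + p(64) - p(57) - p(53) + p(44) + p(39) - p(28) - p(22) + p(9) + p(2)
= 12132164 + 10619863 - 7089500 - 5392783 + 2679689 + 1741630 - 614154 - 329931 + 75175 + 31185 - 3718 - 1002 + 30 + 2
= 13848650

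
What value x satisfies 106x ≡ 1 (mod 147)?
43

gcd(106, 147) = 1, so the inverse exists.
Extended Euclidean algorithm on (147, 106):
147 = 1 × 106 + 41  ⟹  41 = (1)·147 + (-1)·106
106 = 2 × 41 + 24  ⟹  24 = (-2)·147 + (3)·106
41 = 1 × 24 + 17  ⟹  17 = (3)·147 + (-4)·106
24 = 1 × 17 + 7  ⟹  7 = (-5)·147 + (7)·106
17 = 2 × 7 + 3  ⟹  3 = (13)·147 + (-18)·106
7 = 2 × 3 + 1  ⟹  1 = (-31)·147 + (43)·106
So (43)·106 ≡ 1 (mod 147), i.e. 106^(-1) ≡ 43 (mod 147).
Check: 106 × 43 = 4558 ≡ 1 (mod 147)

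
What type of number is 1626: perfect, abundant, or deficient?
abundant

Proper divisors of 1626: sum = 1 + 2 + 3 + 6 + 271 + 542 + 813 = 1638
Since 1638 > 1626, 1626 is abundant.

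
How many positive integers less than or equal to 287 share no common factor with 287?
240

287 = 7 × 41
φ(n) = n × ∏(1 - 1/p) for each prime p dividing n
φ(287) = 287 × (1 - 1/7) × (1 - 1/41) = 240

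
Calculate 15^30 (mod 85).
30

Repeated squaring. Binary of 30 = 11110.
15^1 ≡ 15 (mod 85); 15^2 ≡ 55 (mod 85); 15^4 ≡ 50 (mod 85); 15^8 ≡ 35 (mod 85); 15^16 ≡ 35 (mod 85)
15^30 = 15^2 × 15^4 × 15^8 × 15^16 ≡ 30 (mod 85)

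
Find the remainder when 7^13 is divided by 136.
23

Repeated squaring. Binary of 13 = 1101.
7^1 ≡ 7 (mod 136); 7^2 ≡ 49 (mod 136); 7^4 ≡ 89 (mod 136); 7^8 ≡ 33 (mod 136)
7^13 = 7^1 × 7^4 × 7^8 ≡ 23 (mod 136)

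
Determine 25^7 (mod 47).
27

Repeated squaring. Binary of 7 = 111.
25^1 ≡ 25 (mod 47); 25^2 ≡ 14 (mod 47); 25^4 ≡ 8 (mod 47)
25^7 = 25^1 × 25^2 × 25^4 ≡ 27 (mod 47)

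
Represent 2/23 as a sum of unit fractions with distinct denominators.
1/12 + 1/276

Greedy algorithm:
2/23: ceiling(23/2) = 12, use 1/12
1/276: ceiling(276/1) = 276, use 1/276
Result: 2/23 = 1/12 + 1/276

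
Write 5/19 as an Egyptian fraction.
1/4 + 1/76

Greedy algorithm:
5/19: ceiling(19/5) = 4, use 1/4
1/76: ceiling(76/1) = 76, use 1/76
Result: 5/19 = 1/4 + 1/76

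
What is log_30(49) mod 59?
22

Baby-step giant-step with step n = ⌈√59⌉ = 8.
Baby steps 30^j mod 59 (j:value) for j=0..7: 0:1, 1:30, 2:15, 3:37, 4:48, 5:24, 6:12, 7:6.
Giant-step multiplier: 30^(-8) ≡ 30^(58-8) = 30^50 ≡ 20 (mod 59).
Giant steps γ_i = 49·20^i mod 59: γ_0=49, γ_1=36, γ_2=12 (in table at j=6).
x = i·n + j = 2·8 + 6 = 22.
Check: 30^22 ≡ 49 (mod 59).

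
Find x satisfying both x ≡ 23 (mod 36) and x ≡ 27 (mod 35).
167

Using Chinese Remainder Theorem:
M = 36 × 35 = 1260
M1 = 35, M2 = 36
y1 = 35^(-1) mod 36 = 35
y2 = 36^(-1) mod 35 = 1
x = (23×35×35 + 27×36×1) mod 1260 = 167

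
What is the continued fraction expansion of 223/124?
[1; 1, 3, 1, 24]

Euclidean algorithm steps:
223 = 1 × 124 + 99
124 = 1 × 99 + 25
99 = 3 × 25 + 24
25 = 1 × 24 + 1
24 = 24 × 1 + 0
Continued fraction: [1; 1, 3, 1, 24]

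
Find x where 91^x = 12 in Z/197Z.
173

Baby-step giant-step with step n = ⌈√197⌉ = 15.
Baby steps 91^j mod 197 (j:value) for j=0..14: 0:1, 1:91, 2:7, 3:46, 4:49, 5:125, 6:146, 7:87, 8:37, 9:18, 10:62, 11:126, 12:40, 13:94, 14:83.
Giant-step multiplier: 91^(-15) ≡ 91^(196-15) = 91^181 ≡ 50 (mod 197).
Giant steps γ_i = 12·50^i mod 197: γ_0=12, γ_1=9, γ_2=56, γ_3=42, γ_4=130, γ_5=196, γ_6=147, γ_7=61, γ_8=95, γ_9=22, γ_10=115, γ_11=37 (in table at j=8).
x = i·n + j = 11·15 + 8 = 173.
Check: 91^173 ≡ 12 (mod 197).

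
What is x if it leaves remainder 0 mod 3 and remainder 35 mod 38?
111

Using Chinese Remainder Theorem:
M = 3 × 38 = 114
M1 = 38, M2 = 3
y1 = 38^(-1) mod 3 = 2
y2 = 3^(-1) mod 38 = 13
x = (0×38×2 + 35×3×13) mod 114 = 111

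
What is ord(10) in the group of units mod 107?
53

107 is prime, so ord(10) divides φ(107) = 106.
Divisors of 106: 1, 2, 53, 106.
Repeated squaring: 10^1 ≡ 10, 10^2 ≡ 100, 10^4 ≡ 49, 10^8 ≡ 47, 10^16 ≡ 69, 10^32 ≡ 53, 10^64 ≡ 27 (mod 107).
Test 10^d mod 107 for each divisor d in increasing order:
10^1 ≡ 10
10^2 ≡ 100
10^53 = 10^32·10^16·10^4·10^1 ≡ 1  ← first divisor giving 1
The order is 53.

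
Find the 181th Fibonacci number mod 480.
281

Matrix identity: Q^n = [[F_(n+1), F_n], [F_n, F_(n-1)]] with Q = [[1,1],[1,0]].
n = 181 = 10110101₂. Square-and-multiply, entries mod 480:
Q^1 = [[1,1],[1,0]]
Q^2 = (Q^1)² = [[2,1],[1,1]]
Q^5 = (Q^2)²·Q = [[8,5],[5,3]]
Q^11 = (Q^5)²·Q = [[144,89],[89,55]]
Q^22 = (Q^11)² = [[337,431],[431,386]]
Q^45 = (Q^22)²·Q = [[383,290],[290,93]]
Q^90 = (Q^45)² = [[389,280],[280,109]]
Q^181 = (Q^90)²·Q = [[41,281],[281,240]]
F_181 mod 480 = Q^181[0][1] = 281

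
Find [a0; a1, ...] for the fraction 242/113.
[2; 7, 16]

Euclidean algorithm steps:
242 = 2 × 113 + 16
113 = 7 × 16 + 1
16 = 16 × 1 + 0
Continued fraction: [2; 7, 16]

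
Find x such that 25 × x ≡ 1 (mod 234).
103

gcd(25, 234) = 1, so the inverse exists.
Extended Euclidean algorithm on (234, 25):
234 = 9 × 25 + 9  ⟹  9 = (1)·234 + (-9)·25
25 = 2 × 9 + 7  ⟹  7 = (-2)·234 + (19)·25
9 = 1 × 7 + 2  ⟹  2 = (3)·234 + (-28)·25
7 = 3 × 2 + 1  ⟹  1 = (-11)·234 + (103)·25
So (103)·25 ≡ 1 (mod 234), i.e. 25^(-1) ≡ 103 (mod 234).
Check: 25 × 103 = 2575 ≡ 1 (mod 234)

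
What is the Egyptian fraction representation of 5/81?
1/17 + 1/345 + 1/158355

Greedy algorithm:
5/81: ceiling(81/5) = 17, use 1/17
4/1377: ceiling(1377/4) = 345, use 1/345
1/158355: ceiling(158355/1) = 158355, use 1/158355
Result: 5/81 = 1/17 + 1/345 + 1/158355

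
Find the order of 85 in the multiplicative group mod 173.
43

173 is prime, so ord(85) divides φ(173) = 172.
Divisors of 172: 1, 2, 4, 43, 86, 172.
Repeated squaring: 85^1 ≡ 85, 85^2 ≡ 132, 85^4 ≡ 124, 85^8 ≡ 152, 85^16 ≡ 95, 85^32 ≡ 29, 85^64 ≡ 149, 85^128 ≡ 57 (mod 173).
Test 85^d mod 173 for each divisor d in increasing order:
85^1 ≡ 85
85^2 ≡ 132
85^4 ≡ 124
85^43 = 85^32·85^8·85^2·85^1 ≡ 1  ← first divisor giving 1
The order is 43.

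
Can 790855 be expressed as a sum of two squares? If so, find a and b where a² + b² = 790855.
Not possible

Factorization: 790855 = 5 × 13 × 23^3
By Fermat: n is sum of two squares iff every prime p ≡ 3 (mod 4) appears to even power.
Prime(s) ≡ 3 (mod 4) with odd exponent: [(23, 3)]
Therefore 790855 cannot be expressed as a² + b².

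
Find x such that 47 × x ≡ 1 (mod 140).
3

gcd(47, 140) = 1, so the inverse exists.
Extended Euclidean algorithm on (140, 47):
140 = 2 × 47 + 46  ⟹  46 = (1)·140 + (-2)·47
47 = 1 × 46 + 1  ⟹  1 = (-1)·140 + (3)·47
So (3)·47 ≡ 1 (mod 140), i.e. 47^(-1) ≡ 3 (mod 140).
Check: 47 × 3 = 141 ≡ 1 (mod 140)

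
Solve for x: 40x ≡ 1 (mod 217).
38

gcd(40, 217) = 1, so the inverse exists.
Extended Euclidean algorithm on (217, 40):
217 = 5 × 40 + 17  ⟹  17 = (1)·217 + (-5)·40
40 = 2 × 17 + 6  ⟹  6 = (-2)·217 + (11)·40
17 = 2 × 6 + 5  ⟹  5 = (5)·217 + (-27)·40
6 = 1 × 5 + 1  ⟹  1 = (-7)·217 + (38)·40
So (38)·40 ≡ 1 (mod 217), i.e. 40^(-1) ≡ 38 (mod 217).
Check: 40 × 38 = 1520 ≡ 1 (mod 217)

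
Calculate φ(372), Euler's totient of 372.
120

372 = 2^2 × 3 × 31
φ(n) = n × ∏(1 - 1/p) for each prime p dividing n
φ(372) = 372 × (1 - 1/2) × (1 - 1/3) × (1 - 1/31) = 120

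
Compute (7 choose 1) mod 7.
0

Using Lucas' theorem:
Write n=7 and k=1 in base 7:
n in base 7: [1, 0]
k in base 7: [0, 1]
C(7,1) mod 7 = ∏ C(n_i, k_i) mod 7
Digit binomials (mod 7): C(1,0) = 1; C(0,1) = 0 (k_i > n_i)
Product: 1 × 0 = 0 ≡ 0 (mod 7)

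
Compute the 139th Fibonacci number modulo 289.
124

Matrix identity: Q^n = [[F_(n+1), F_n], [F_n, F_(n-1)]] with Q = [[1,1],[1,0]].
n = 139 = 10001011₂. Square-and-multiply, entries mod 289:
Q^1 = [[1,1],[1,0]]
Q^2 = (Q^1)² = [[2,1],[1,1]]
Q^4 = (Q^2)² = [[5,3],[3,2]]
Q^8 = (Q^4)² = [[34,21],[21,13]]
Q^17 = (Q^8)²·Q = [[272,152],[152,120]]
Q^34 = (Q^17)² = [[273,50],[50,223]]
Q^69 = (Q^34)²·Q = [[101,155],[155,235]]
Q^139 = (Q^69)²·Q = [[184,124],[124,60]]
F_139 mod 289 = Q^139[0][1] = 124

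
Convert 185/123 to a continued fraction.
[1; 1, 1, 61]

Euclidean algorithm steps:
185 = 1 × 123 + 62
123 = 1 × 62 + 61
62 = 1 × 61 + 1
61 = 61 × 1 + 0
Continued fraction: [1; 1, 1, 61]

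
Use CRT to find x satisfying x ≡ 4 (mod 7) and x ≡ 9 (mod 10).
39

Using Chinese Remainder Theorem:
M = 7 × 10 = 70
M1 = 10, M2 = 7
y1 = 10^(-1) mod 7 = 5
y2 = 7^(-1) mod 10 = 3
x = (4×10×5 + 9×7×3) mod 70 = 39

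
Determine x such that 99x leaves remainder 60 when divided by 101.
x ≡ 71 (mod 101)

gcd(99, 101) = 1, which divides 60, so solutions exist.
Find 99^(-1) mod 101 by the extended Euclidean algorithm:
101 = 1 × 99 + 2  ⟹  2 = (1)·101 + (-1)·99
99 = 49 × 2 + 1  ⟹  1 = (-49)·101 + (50)·99
So (50)·99 ≡ 1 (mod 101), i.e. 99^(-1) ≡ 50 (mod 101).
x ≡ 50 × 60 = 3000 ≡ 71 (mod 101).
Check: 99 × 71 = 7029 ≡ 60 (mod 101).
Unique solution: x ≡ 71 (mod 101)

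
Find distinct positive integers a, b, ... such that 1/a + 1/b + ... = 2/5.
1/3 + 1/15

Greedy algorithm:
2/5: ceiling(5/2) = 3, use 1/3
1/15: ceiling(15/1) = 15, use 1/15
Result: 2/5 = 1/3 + 1/15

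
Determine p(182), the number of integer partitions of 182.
819876908323

p(n) counts ways to write n as a sum of positive integers (order ignored).
Euler's pentagonal recurrence: p(k) = p(k-1) + p(k-2) - p(k-5) - p(k-7) + p(k-12) + p(k-15) - ... (offsets j(3j∓1)/2, signs ++--, p(0)=1, p(<0)=0).
DP table for k = 0..181: p(0)=1, p(1)=1, p(2)=2, p(3)=3, p(4)=5, p(5)=7, p(6)=11, p(7)=15, p(8)=22, p(9)=30, p(10)=42, p(11)=56, p(12)=77, p(13)=101, p(14)=135, p(15)=176, p(16)=231, p(17)=297, p(18)=385, p(19)=490, p(20)=627, p(21)=792, p(22)=1002, p(23)=1255, p(24)=1575, p(25)=1958, p(26)=2436, p(27)=3010, p(28)=3718, p(29)=4565, p(30)=5604, p(31)=6842, p(32)=8349, p(33)=10143, p(34)=12310, p(35)=14883, p(36)=17977, p(37)=21637, p(38)=26015, p(39)=31185, p(40)=37338, p(41)=44583, p(42)=53174, p(43)=63261, p(44)=75175, p(45)=89134, p(46)=105558, p(47)=124754, p(48)=147273, p(49)=173525, p(50)=204226, p(51)=239943, p(52)=281589, p(53)=329931, p(54)=386155, p(55)=451276, p(56)=526823, p(57)=614154, p(58)=715220, p(59)=831820, p(60)=966467, p(61)=1121505, p(62)=1300156, p(63)=1505499, p(64)=1741630, p(65)=2012558, p(66)=2323520, p(67)=2679689, p(68)=3087735, p(69)=3554345, p(70)=4087968, p(71)=4697205, p(72)=5392783, p(73)=6185689, p(74)=7089500, p(75)=8118264, p(76)=9289091, p(77)=10619863, p(78)=12132164, p(79)=13848650, p(80)=15796476, p(81)=18004327, p(82)=20506255, p(83)=23338469, p(84)=26543660, p(85)=30167357, p(86)=34262962, p(87)=38887673, p(88)=44108109, p(89)=49995925, p(90)=56634173, p(91)=64112359, p(92)=72533807, p(93)=82010177, p(94)=92669720, p(95)=104651419, p(96)=118114304, p(97)=133230930, p(98)=150198136, p(99)=169229875, p(100)=190569292, p(101)=214481126, p(102)=241265379, p(103)=271248950, p(104)=304801365, p(105)=342325709, p(106)=384276336, p(107)=431149389, p(108)=483502844, p(109)=541946240, p(110)=607163746, p(111)=679903203, p(112)=761002156, p(113)=851376628, p(114)=952050665, p(115)=1064144451, p(116)=1188908248, p(117)=1327710076, p(118)=1482074143, p(119)=1653668665, p(120)=1844349560, p(121)=2056148051, p(122)=2291320912, p(123)=2552338241, p(124)=2841940500, p(125)=3163127352, p(126)=3519222692, p(127)=3913864295, p(128)=4351078600, p(129)=4835271870, p(130)=5371315400, p(131)=5964539504, p(132)=6620830889, p(133)=7346629512, p(134)=8149040695, p(135)=9035836076, p(136)=10015581680, p(137)=11097645016, p(138)=12292341831, p(139)=13610949895, p(140)=15065878135, p(141)=16670689208, p(142)=18440293320, p(143)=20390982757, p(144)=22540654445, p(145)=24908858009, p(146)=27517052599, p(147)=30388671978, p(148)=33549419497, p(149)=37027355200, p(150)=40853235313, p(151)=45060624582, p(152)=49686288421, p(153)=54770336324, p(154)=60356673280, p(155)=66493182097, p(156)=73232243759, p(157)=80630964769, p(158)=88751778802, p(159)=97662728555, p(160)=107438159466, p(161)=118159068427, p(162)=129913904637, p(163)=142798995930, p(164)=156919475295, p(165)=172389800255, p(166)=189334822579, p(167)=207890420102, p(168)=228204732751, p(169)=250438925115, p(170)=274768617130, p(171)=301384802048, p(172)=330495499613, p(173)=362326859895, p(174)=397125074750, p(175)=435157697830, p(176)=476715857290, p(177)=522115831195, p(178)=571701605655, p(179)=625846753120, p(180)=684957390936, p(181)=749474411781.
Final step: p(182) = p(181) + p(180) - p(177) - p(175) + p(170) + p(167) - p(160) - p(156) + p(147) + p(142) - p(131) - p(125) + p(112) + p(105) - p(90) - p(82) + p(65) + p(56) - p(37) - p(27) + p(6)
= 749474411781 + 684957390936 - 522115831195 - 435157697830 + 274768617130 + 207890420102 - 107438159466 - 73232243759 + 30388671978 + 18440293320 - 5964539504 - 3163127352 + 761002156 + 342325709 - 56634173 - 20506255 + 2012558 + 526823 - 21637 - 3010 + 11
= 819876908323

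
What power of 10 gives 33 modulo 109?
27

Baby-step giant-step with step n = ⌈√109⌉ = 11.
Baby steps 10^j mod 109 (j:value) for j=0..10: 0:1, 1:10, 2:100, 3:19, 4:81, 5:47, 6:34, 7:13, 8:21, 9:101, 10:29.
Giant-step multiplier: 10^(-11) ≡ 10^(108-11) = 10^97 ≡ 53 (mod 109).
Giant steps γ_i = 33·53^i mod 109: γ_0=33, γ_1=5, γ_2=47 (in table at j=5).
x = i·n + j = 2·11 + 5 = 27.
Check: 10^27 ≡ 33 (mod 109).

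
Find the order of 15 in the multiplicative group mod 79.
26

79 is prime, so ord(15) divides φ(79) = 78.
Divisors of 78: 1, 2, 3, 6, 13, 26, 39, 78.
Repeated squaring: 15^1 ≡ 15, 15^2 ≡ 67, 15^4 ≡ 65, 15^8 ≡ 38, 15^16 ≡ 22, 15^32 ≡ 10, 15^64 ≡ 21 (mod 79).
Test 15^d mod 79 for each divisor d in increasing order:
15^1 ≡ 15
15^2 ≡ 67
15^3 = 15^2·15^1 ≡ 57
15^6 = 15^4·15^2 ≡ 10
15^13 = 15^8·15^4·15^1 ≡ 78
15^26 = 15^16·15^8·15^2 ≡ 1  ← first divisor giving 1
The order is 26.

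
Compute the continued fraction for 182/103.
[1; 1, 3, 3, 2, 3]

Euclidean algorithm steps:
182 = 1 × 103 + 79
103 = 1 × 79 + 24
79 = 3 × 24 + 7
24 = 3 × 7 + 3
7 = 2 × 3 + 1
3 = 3 × 1 + 0
Continued fraction: [1; 1, 3, 3, 2, 3]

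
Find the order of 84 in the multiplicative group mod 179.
178

179 is prime, so ord(84) divides φ(179) = 178.
Divisors of 178: 1, 2, 89, 178.
Repeated squaring: 84^1 ≡ 84, 84^2 ≡ 75, 84^4 ≡ 76, 84^8 ≡ 48, 84^16 ≡ 156, 84^32 ≡ 171, 84^64 ≡ 64, 84^128 ≡ 158 (mod 179).
Test 84^d mod 179 for each divisor d in increasing order:
84^1 ≡ 84
84^2 ≡ 75
84^89 = 84^64·84^16·84^8·84^1 ≡ 178
84^178 = 84^128·84^32·84^16·84^2 ≡ 1  ← first divisor giving 1
The order is 178.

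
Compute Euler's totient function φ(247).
216

247 = 13 × 19
φ(n) = n × ∏(1 - 1/p) for each prime p dividing n
φ(247) = 247 × (1 - 1/13) × (1 - 1/19) = 216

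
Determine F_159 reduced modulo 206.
48

Matrix identity: Q^n = [[F_(n+1), F_n], [F_n, F_(n-1)]] with Q = [[1,1],[1,0]].
n = 159 = 10011111₂. Square-and-multiply, entries mod 206:
Q^1 = [[1,1],[1,0]]
Q^2 = (Q^1)² = [[2,1],[1,1]]
Q^4 = (Q^2)² = [[5,3],[3,2]]
Q^9 = (Q^4)²·Q = [[55,34],[34,21]]
Q^19 = (Q^9)²·Q = [[173,61],[61,112]]
Q^39 = (Q^19)²·Q = [[153,72],[72,81]]
Q^79 = (Q^39)²·Q = [[121,165],[165,162]]
Q^159 = (Q^79)²·Q = [[187,48],[48,139]]
F_159 mod 206 = Q^159[0][1] = 48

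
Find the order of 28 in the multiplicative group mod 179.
178

179 is prime, so ord(28) divides φ(179) = 178.
Divisors of 178: 1, 2, 89, 178.
Repeated squaring: 28^1 ≡ 28, 28^2 ≡ 68, 28^4 ≡ 149, 28^8 ≡ 5, 28^16 ≡ 25, 28^32 ≡ 88, 28^64 ≡ 47, 28^128 ≡ 61 (mod 179).
Test 28^d mod 179 for each divisor d in increasing order:
28^1 ≡ 28
28^2 ≡ 68
28^89 = 28^64·28^16·28^8·28^1 ≡ 178
28^178 = 28^128·28^32·28^16·28^2 ≡ 1  ← first divisor giving 1
The order is 178.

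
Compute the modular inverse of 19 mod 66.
7

gcd(19, 66) = 1, so the inverse exists.
Extended Euclidean algorithm on (66, 19):
66 = 3 × 19 + 9  ⟹  9 = (1)·66 + (-3)·19
19 = 2 × 9 + 1  ⟹  1 = (-2)·66 + (7)·19
So (7)·19 ≡ 1 (mod 66), i.e. 19^(-1) ≡ 7 (mod 66).
Check: 19 × 7 = 133 ≡ 1 (mod 66)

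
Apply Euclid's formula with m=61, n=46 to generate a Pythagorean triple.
(1605, 5612, 5837)

Euclid's formula: a = m² - n², b = 2mn, c = m² + n²
m = 61, n = 46
a = 61² - 46² = 3721 - 2116 = 1605
b = 2 × 61 × 46 = 5612
c = 61² + 46² = 3721 + 2116 = 5837
Verification: 1605² + 5612² = 2576025 + 31494544 = 34070569 = 5837² ✓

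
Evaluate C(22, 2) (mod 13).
10

Using Lucas' theorem:
Write n=22 and k=2 in base 13:
n in base 13: [1, 9]
k in base 13: [0, 2]
C(22,2) mod 13 = ∏ C(n_i, k_i) mod 13
Digit binomials (mod 13): C(1,0) = 1; C(9,2) = 36 ≡ 10
Product: 1 × 10 = 10 ≡ 10 (mod 13)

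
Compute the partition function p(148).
33549419497

p(n) counts ways to write n as a sum of positive integers (order ignored).
Euler's pentagonal recurrence: p(k) = p(k-1) + p(k-2) - p(k-5) - p(k-7) + p(k-12) + p(k-15) - ... (offsets j(3j∓1)/2, signs ++--, p(0)=1, p(<0)=0).
DP table for k = 0..147: p(0)=1, p(1)=1, p(2)=2, p(3)=3, p(4)=5, p(5)=7, p(6)=11, p(7)=15, p(8)=22, p(9)=30, p(10)=42, p(11)=56, p(12)=77, p(13)=101, p(14)=135, p(15)=176, p(16)=231, p(17)=297, p(18)=385, p(19)=490, p(20)=627, p(21)=792, p(22)=1002, p(23)=1255, p(24)=1575, p(25)=1958, p(26)=2436, p(27)=3010, p(28)=3718, p(29)=4565, p(30)=5604, p(31)=6842, p(32)=8349, p(33)=10143, p(34)=12310, p(35)=14883, p(36)=17977, p(37)=21637, p(38)=26015, p(39)=31185, p(40)=37338, p(41)=44583, p(42)=53174, p(43)=63261, p(44)=75175, p(45)=89134, p(46)=105558, p(47)=124754, p(48)=147273, p(49)=173525, p(50)=204226, p(51)=239943, p(52)=281589, p(53)=329931, p(54)=386155, p(55)=451276, p(56)=526823, p(57)=614154, p(58)=715220, p(59)=831820, p(60)=966467, p(61)=1121505, p(62)=1300156, p(63)=1505499, p(64)=1741630, p(65)=2012558, p(66)=2323520, p(67)=2679689, p(68)=3087735, p(69)=3554345, p(70)=4087968, p(71)=4697205, p(72)=5392783, p(73)=6185689, p(74)=7089500, p(75)=8118264, p(76)=9289091, p(77)=10619863, p(78)=12132164, p(79)=13848650, p(80)=15796476, p(81)=18004327, p(82)=20506255, p(83)=23338469, p(84)=26543660, p(85)=30167357, p(86)=34262962, p(87)=38887673, p(88)=44108109, p(89)=49995925, p(90)=56634173, p(91)=64112359, p(92)=72533807, p(93)=82010177, p(94)=92669720, p(95)=104651419, p(96)=118114304, p(97)=133230930, p(98)=150198136, p(99)=169229875, p(100)=190569292, p(101)=214481126, p(102)=241265379, p(103)=271248950, p(104)=304801365, p(105)=342325709, p(106)=384276336, p(107)=431149389, p(108)=483502844, p(109)=541946240, p(110)=607163746, p(111)=679903203, p(112)=761002156, p(113)=851376628, p(114)=952050665, p(115)=1064144451, p(116)=1188908248, p(117)=1327710076, p(118)=1482074143, p(119)=1653668665, p(120)=1844349560, p(121)=2056148051, p(122)=2291320912, p(123)=2552338241, p(124)=2841940500, p(125)=3163127352, p(126)=3519222692, p(127)=3913864295, p(128)=4351078600, p(129)=4835271870, p(130)=5371315400, p(131)=5964539504, p(132)=6620830889, p(133)=7346629512, p(134)=8149040695, p(135)=9035836076, p(136)=10015581680, p(137)=11097645016, p(138)=12292341831, p(139)=13610949895, p(140)=15065878135, p(141)=16670689208, p(142)=18440293320, p(143)=20390982757, p(144)=22540654445, p(145)=24908858009, p(146)=27517052599, p(147)=30388671978.
Final step: p(148) = p(147) + p(146) - p(143) - p(141) + p(136) + p(133) - p(126) - p(122) + p(113) + p(108) - p(97) - p(91) + p(78) + p(71) - p(56) - p(48) + p(31) + p(22) - p(3)
= 30388671978 + 27517052599 - 20390982757 - 16670689208 + 10015581680 + 7346629512 - 3519222692 - 2291320912 + 851376628 + 483502844 - 133230930 - 64112359 + 12132164 + 4697205 - 526823 - 147273 + 6842 + 1002 - 3
= 33549419497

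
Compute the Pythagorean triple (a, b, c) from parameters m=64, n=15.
(3871, 1920, 4321)

Euclid's formula: a = m² - n², b = 2mn, c = m² + n²
m = 64, n = 15
a = 64² - 15² = 4096 - 225 = 3871
b = 2 × 64 × 15 = 1920
c = 64² + 15² = 4096 + 225 = 4321
Verification: 3871² + 1920² = 14984641 + 3686400 = 18671041 = 4321² ✓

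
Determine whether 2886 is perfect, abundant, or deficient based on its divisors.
abundant

Proper divisors of 2886: sum = 1 + 2 + 3 + 6 + 13 + 26 + 37 + 39 + 74 + 78 + 111 + 222 + 481 + 962 + 1443 = 3498
Since 3498 > 2886, 2886 is abundant.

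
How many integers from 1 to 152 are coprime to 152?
72

152 = 2^3 × 19
φ(n) = n × ∏(1 - 1/p) for each prime p dividing n
φ(152) = 152 × (1 - 1/2) × (1 - 1/19) = 72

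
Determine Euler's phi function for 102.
32

102 = 2 × 3 × 17
φ(n) = n × ∏(1 - 1/p) for each prime p dividing n
φ(102) = 102 × (1 - 1/2) × (1 - 1/3) × (1 - 1/17) = 32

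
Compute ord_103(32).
51

103 is prime, so ord(32) divides φ(103) = 102.
Divisors of 102: 1, 2, 3, 6, 17, 34, 51, 102.
Repeated squaring: 32^1 ≡ 32, 32^2 ≡ 97, 32^4 ≡ 36, 32^8 ≡ 60, 32^16 ≡ 98, 32^32 ≡ 25, 32^64 ≡ 7 (mod 103).
Test 32^d mod 103 for each divisor d in increasing order:
32^1 ≡ 32
32^2 ≡ 97
32^3 = 32^2·32^1 ≡ 14
32^6 = 32^4·32^2 ≡ 93
32^17 = 32^16·32^1 ≡ 46
32^34 = 32^32·32^2 ≡ 56
32^51 = 32^32·32^16·32^2·32^1 ≡ 1  ← first divisor giving 1
The order is 51.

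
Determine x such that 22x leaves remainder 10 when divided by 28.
x ≡ 3 (mod 14)

gcd(22, 28) = 2, which divides 10, so solutions exist.
Divide through by 2: 11x ≡ 5 (mod 14).
Find 11^(-1) mod 14 by the extended Euclidean algorithm:
14 = 1 × 11 + 3  ⟹  3 = (1)·14 + (-1)·11
11 = 3 × 3 + 2  ⟹  2 = (-3)·14 + (4)·11
3 = 1 × 2 + 1  ⟹  1 = (4)·14 + (-5)·11
So (-5)·11 ≡ 1 (mod 14), i.e. 11^(-1) ≡ -5 ≡ 9 (mod 14).
x ≡ 9 × 5 = 45 ≡ 3 (mod 14).
Check: 22 × 3 = 66 ≡ 10 (mod 28).
x ≡ 3 (mod 14), giving 2 solutions mod 28.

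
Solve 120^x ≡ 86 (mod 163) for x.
33

Baby-step giant-step with step n = ⌈√163⌉ = 13.
Baby steps 120^j mod 163 (j:value) for j=0..12: 0:1, 1:120, 2:56, 3:37, 4:39, 5:116, 6:65, 7:139, 8:54, 9:123, 10:90, 11:42, 12:150.
Giant-step multiplier: 120^(-13) ≡ 120^(162-13) = 120^149 ≡ 7 (mod 163).
Giant steps γ_i = 86·7^i mod 163: γ_0=86, γ_1=113, γ_2=139 (in table at j=7).
x = i·n + j = 2·13 + 7 = 33.
Check: 120^33 ≡ 86 (mod 163).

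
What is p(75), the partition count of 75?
8118264

p(n) counts ways to write n as a sum of positive integers (order ignored).
Euler's pentagonal recurrence: p(k) = p(k-1) + p(k-2) - p(k-5) - p(k-7) + p(k-12) + p(k-15) - ... (offsets j(3j∓1)/2, signs ++--, p(0)=1, p(<0)=0).
DP table for k = 0..74: p(0)=1, p(1)=1, p(2)=2, p(3)=3, p(4)=5, p(5)=7, p(6)=11, p(7)=15, p(8)=22, p(9)=30, p(10)=42, p(11)=56, p(12)=77, p(13)=101, p(14)=135, p(15)=176, p(16)=231, p(17)=297, p(18)=385, p(19)=490, p(20)=627, p(21)=792, p(22)=1002, p(23)=1255, p(24)=1575, p(25)=1958, p(26)=2436, p(27)=3010, p(28)=3718, p(29)=4565, p(30)=5604, p(31)=6842, p(32)=8349, p(33)=10143, p(34)=12310, p(35)=14883, p(36)=17977, p(37)=21637, p(38)=26015, p(39)=31185, p(40)=37338, p(41)=44583, p(42)=53174, p(43)=63261, p(44)=75175, p(45)=89134, p(46)=105558, p(47)=124754, p(48)=147273, p(49)=173525, p(50)=204226, p(51)=239943, p(52)=281589, p(53)=329931, p(54)=386155, p(55)=451276, p(56)=526823, p(57)=614154, p(58)=715220, p(59)=831820, p(60)=966467, p(61)=1121505, p(62)=1300156, p(63)=1505499, p(64)=1741630, p(65)=2012558, p(66)=2323520, p(67)=2679689, p(68)=3087735, p(69)=3554345, p(70)=4087968, p(71)=4697205, p(72)=5392783, p(73)=6185689, p(74)=7089500.
Final step: p(75) = p(74) + p(73) - p(70) - p(68) + p(63) + p(60) - p(53) - p(49) + p(40) + p(35) - p(24) - p(18) + p(5)
= 7089500 + 6185689 - 4087968 - 3087735 + 1505499 + 966467 - 329931 - 173525 + 37338 + 14883 - 1575 - 385 + 7
= 8118264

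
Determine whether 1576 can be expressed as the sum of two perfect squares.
26² + 30² (a=26, b=30)

Factorization: 1576 = 2^3 × 197
By Fermat: n is sum of two squares iff every prime p ≡ 3 (mod 4) appears to even power.
All primes ≡ 3 (mod 4) appear to even power.
Search a = 0, 1, 2, … for 1576 - a² a perfect square: first hit at a = 26: 1576 - 676 = 900 = 30².
1576 = 26² + 30² = 676 + 900 ✓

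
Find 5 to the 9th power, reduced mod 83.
52

Repeated squaring. Binary of 9 = 1001.
5^1 ≡ 5 (mod 83); 5^2 ≡ 25 (mod 83); 5^4 ≡ 44 (mod 83); 5^8 ≡ 27 (mod 83)
5^9 = 5^1 × 5^8 ≡ 52 (mod 83)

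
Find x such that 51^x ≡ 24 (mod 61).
33

Baby-step giant-step with step n = ⌈√61⌉ = 8.
Baby steps 51^j mod 61 (j:value) for j=0..7: 0:1, 1:51, 2:39, 3:37, 4:57, 5:40, 6:27, 7:35.
Giant-step multiplier: 51^(-8) ≡ 51^(60-8) = 51^52 ≡ 42 (mod 61).
Giant steps γ_i = 24·42^i mod 61: γ_0=24, γ_1=32, γ_2=2, γ_3=23, γ_4=51 (in table at j=1).
x = i·n + j = 4·8 + 1 = 33.
Check: 51^33 ≡ 24 (mod 61).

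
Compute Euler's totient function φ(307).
306

307 = 307
φ(n) = n × ∏(1 - 1/p) for each prime p dividing n
φ(307) = 307 × (1 - 1/307) = 306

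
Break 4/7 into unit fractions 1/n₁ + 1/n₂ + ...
1/2 + 1/14

Greedy algorithm:
4/7: ceiling(7/4) = 2, use 1/2
1/14: ceiling(14/1) = 14, use 1/14
Result: 4/7 = 1/2 + 1/14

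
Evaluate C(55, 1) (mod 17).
4

Using Lucas' theorem:
Write n=55 and k=1 in base 17:
n in base 17: [3, 4]
k in base 17: [0, 1]
C(55,1) mod 17 = ∏ C(n_i, k_i) mod 17
Digit binomials (mod 17): C(3,0) = 1; C(4,1) = 4
Product: 1 × 4 = 4 ≡ 4 (mod 17)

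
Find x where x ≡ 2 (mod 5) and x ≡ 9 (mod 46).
147

Using Chinese Remainder Theorem:
M = 5 × 46 = 230
M1 = 46, M2 = 5
y1 = 46^(-1) mod 5 = 1
y2 = 5^(-1) mod 46 = 37
x = (2×46×1 + 9×5×37) mod 230 = 147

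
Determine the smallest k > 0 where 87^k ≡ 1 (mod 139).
46

139 is prime, so ord(87) divides φ(139) = 138.
Divisors of 138: 1, 2, 3, 6, 23, 46, 69, 138.
Repeated squaring: 87^1 ≡ 87, 87^2 ≡ 63, 87^4 ≡ 77, 87^8 ≡ 91, 87^16 ≡ 80, 87^32 ≡ 6, 87^64 ≡ 36, 87^128 ≡ 45 (mod 139).
Test 87^d mod 139 for each divisor d in increasing order:
87^1 ≡ 87
87^2 ≡ 63
87^3 = 87^2·87^1 ≡ 60
87^6 = 87^4·87^2 ≡ 125
87^23 = 87^16·87^4·87^2·87^1 ≡ 138
87^46 = 87^32·87^8·87^4·87^2 ≡ 1  ← first divisor giving 1
The order is 46.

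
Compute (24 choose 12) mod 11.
4

Using Lucas' theorem:
Write n=24 and k=12 in base 11:
n in base 11: [2, 2]
k in base 11: [1, 1]
C(24,12) mod 11 = ∏ C(n_i, k_i) mod 11
Digit binomials (mod 11): C(2,1) = 2; C(2,1) = 2
Product: 2 × 2 = 4 ≡ 4 (mod 11)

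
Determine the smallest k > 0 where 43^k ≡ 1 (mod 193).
8

193 is prime, so ord(43) divides φ(193) = 192.
Divisors of 192: 1, 2, 3, 4, 6, 8, 12, 16, 24, 32, 48, 64, 96, 192.
Repeated squaring: 43^1 ≡ 43, 43^2 ≡ 112, 43^4 ≡ 192, 43^8 ≡ 1, 43^16 ≡ 1, 43^32 ≡ 1, 43^64 ≡ 1, 43^128 ≡ 1 (mod 193).
Test 43^d mod 193 for each divisor d in increasing order:
43^1 ≡ 43
43^2 ≡ 112
43^3 = 43^2·43^1 ≡ 184
43^4 ≡ 192
43^6 = 43^4·43^2 ≡ 81
43^8 ≡ 1  ← first divisor giving 1
The order is 8.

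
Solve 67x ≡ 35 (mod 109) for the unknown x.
x ≡ 90 (mod 109)

gcd(67, 109) = 1, which divides 35, so solutions exist.
Find 67^(-1) mod 109 by the extended Euclidean algorithm:
109 = 1 × 67 + 42  ⟹  42 = (1)·109 + (-1)·67
67 = 1 × 42 + 25  ⟹  25 = (-1)·109 + (2)·67
42 = 1 × 25 + 17  ⟹  17 = (2)·109 + (-3)·67
25 = 1 × 17 + 8  ⟹  8 = (-3)·109 + (5)·67
17 = 2 × 8 + 1  ⟹  1 = (8)·109 + (-13)·67
So (-13)·67 ≡ 1 (mod 109), i.e. 67^(-1) ≡ -13 ≡ 96 (mod 109).
x ≡ 96 × 35 = 3360 ≡ 90 (mod 109).
Check: 67 × 90 = 6030 ≡ 35 (mod 109).
Unique solution: x ≡ 90 (mod 109)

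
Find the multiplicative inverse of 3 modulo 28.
19

gcd(3, 28) = 1, so the inverse exists.
Extended Euclidean algorithm on (28, 3):
28 = 9 × 3 + 1  ⟹  1 = (1)·28 + (-9)·3
So (-9)·3 ≡ 1 (mod 28), i.e. 3^(-1) ≡ -9 ≡ 19 (mod 28).
Check: 3 × 19 = 57 ≡ 1 (mod 28)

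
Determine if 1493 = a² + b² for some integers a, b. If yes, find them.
7² + 38² (a=7, b=38)

Factorization: 1493 = 1493
By Fermat: n is sum of two squares iff every prime p ≡ 3 (mod 4) appears to even power.
All primes ≡ 3 (mod 4) appear to even power.
Search a = 0, 1, 2, … for 1493 - a² a perfect square: first hit at a = 7: 1493 - 49 = 1444 = 38².
1493 = 7² + 38² = 49 + 1444 ✓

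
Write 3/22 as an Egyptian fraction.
1/8 + 1/88

Greedy algorithm:
3/22: ceiling(22/3) = 8, use 1/8
1/88: ceiling(88/1) = 88, use 1/88
Result: 3/22 = 1/8 + 1/88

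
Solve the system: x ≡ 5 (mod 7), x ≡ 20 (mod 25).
145

Using Chinese Remainder Theorem:
M = 7 × 25 = 175
M1 = 25, M2 = 7
y1 = 25^(-1) mod 7 = 2
y2 = 7^(-1) mod 25 = 18
x = (5×25×2 + 20×7×18) mod 175 = 145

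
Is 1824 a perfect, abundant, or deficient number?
abundant

Proper divisors of 1824: sum = 1 + 2 + 3 + 4 + 6 + 8 + 12 + 16 + ... + 304 + 456 + 608 + 912 (23 divisors) = 3216
Since 3216 > 1824, 1824 is abundant.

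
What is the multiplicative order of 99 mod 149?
148

149 is prime, so ord(99) divides φ(149) = 148.
Divisors of 148: 1, 2, 4, 37, 74, 148.
Repeated squaring: 99^1 ≡ 99, 99^2 ≡ 116, 99^4 ≡ 46, 99^8 ≡ 30, 99^16 ≡ 6, 99^32 ≡ 36, 99^64 ≡ 104, 99^128 ≡ 88 (mod 149).
Test 99^d mod 149 for each divisor d in increasing order:
99^1 ≡ 99
99^2 ≡ 116
99^4 ≡ 46
99^37 = 99^32·99^4·99^1 ≡ 44
99^74 = 99^64·99^8·99^2 ≡ 148
99^148 = 99^128·99^16·99^4 ≡ 1  ← first divisor giving 1
The order is 148.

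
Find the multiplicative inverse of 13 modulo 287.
265

gcd(13, 287) = 1, so the inverse exists.
Extended Euclidean algorithm on (287, 13):
287 = 22 × 13 + 1  ⟹  1 = (1)·287 + (-22)·13
So (-22)·13 ≡ 1 (mod 287), i.e. 13^(-1) ≡ -22 ≡ 265 (mod 287).
Check: 13 × 265 = 3445 ≡ 1 (mod 287)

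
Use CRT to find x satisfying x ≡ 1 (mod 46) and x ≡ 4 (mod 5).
139

Using Chinese Remainder Theorem:
M = 46 × 5 = 230
M1 = 5, M2 = 46
y1 = 5^(-1) mod 46 = 37
y2 = 46^(-1) mod 5 = 1
x = (1×5×37 + 4×46×1) mod 230 = 139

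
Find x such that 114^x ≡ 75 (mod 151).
5

Baby-step giant-step with step n = ⌈√151⌉ = 13.
Baby steps 114^j mod 151 (j:value) for j=0..12: 0:1, 1:114, 2:10, 3:83, 4:100, 5:75, 6:94, 7:146, 8:34, 9:101, 10:38, 11:104, 12:78.
h = 75 is already in the table at j=5, so x = 5.
Check: 114^5 ≡ 75 (mod 151).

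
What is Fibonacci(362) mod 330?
1

Matrix identity: Q^n = [[F_(n+1), F_n], [F_n, F_(n-1)]] with Q = [[1,1],[1,0]].
n = 362 = 101101010₂. Square-and-multiply, entries mod 330:
Q^1 = [[1,1],[1,0]]
Q^2 = (Q^1)² = [[2,1],[1,1]]
Q^5 = (Q^2)²·Q = [[8,5],[5,3]]
Q^11 = (Q^5)²·Q = [[144,89],[89,55]]
Q^22 = (Q^11)² = [[277,221],[221,56]]
Q^45 = (Q^22)²·Q = [[173,170],[170,3]]
Q^90 = (Q^45)² = [[89,220],[220,199]]
Q^181 = (Q^90)²·Q = [[221,221],[221,0]]
Q^362 = (Q^181)² = [[2,1],[1,1]]
F_362 mod 330 = Q^362[0][1] = 1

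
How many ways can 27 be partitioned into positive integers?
3010

p(n) counts ways to write n as a sum of positive integers (order ignored).
Euler's pentagonal recurrence: p(k) = p(k-1) + p(k-2) - p(k-5) - p(k-7) + p(k-12) + p(k-15) - ... (offsets j(3j∓1)/2, signs ++--, p(0)=1, p(<0)=0).
DP table for k = 0..26: p(0)=1, p(1)=1, p(2)=2, p(3)=3, p(4)=5, p(5)=7, p(6)=11, p(7)=15, p(8)=22, p(9)=30, p(10)=42, p(11)=56, p(12)=77, p(13)=101, p(14)=135, p(15)=176, p(16)=231, p(17)=297, p(18)=385, p(19)=490, p(20)=627, p(21)=792, p(22)=1002, p(23)=1255, p(24)=1575, p(25)=1958, p(26)=2436.
Final step: p(27) = p(26) + p(25) - p(22) - p(20) + p(15) + p(12) - p(5) - p(1)
= 2436 + 1958 - 1002 - 627 + 176 + 77 - 7 - 1
= 3010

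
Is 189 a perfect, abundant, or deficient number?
deficient

Proper divisors of 189: sum = 1 + 3 + 7 + 9 + 21 + 27 + 63 = 131
Since 131 < 189, 189 is deficient.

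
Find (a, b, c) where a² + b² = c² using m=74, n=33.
(4387, 4884, 6565)

Euclid's formula: a = m² - n², b = 2mn, c = m² + n²
m = 74, n = 33
a = 74² - 33² = 5476 - 1089 = 4387
b = 2 × 74 × 33 = 4884
c = 74² + 33² = 5476 + 1089 = 6565
Verification: 4387² + 4884² = 19245769 + 23853456 = 43099225 = 6565² ✓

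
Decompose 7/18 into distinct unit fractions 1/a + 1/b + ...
1/3 + 1/18

Greedy algorithm:
7/18: ceiling(18/7) = 3, use 1/3
1/18: ceiling(18/1) = 18, use 1/18
Result: 7/18 = 1/3 + 1/18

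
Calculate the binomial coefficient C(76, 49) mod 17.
0

Using Lucas' theorem:
Write n=76 and k=49 in base 17:
n in base 17: [4, 8]
k in base 17: [2, 15]
C(76,49) mod 17 = ∏ C(n_i, k_i) mod 17
Digit binomials (mod 17): C(4,2) = 6; C(8,15) = 0 (k_i > n_i)
Product: 6 × 0 = 0 ≡ 0 (mod 17)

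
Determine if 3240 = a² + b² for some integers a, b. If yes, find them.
18² + 54² (a=18, b=54)

Factorization: 3240 = 2^3 × 3^4 × 5
By Fermat: n is sum of two squares iff every prime p ≡ 3 (mod 4) appears to even power.
All primes ≡ 3 (mod 4) appear to even power.
Search a = 0, 1, 2, … for 3240 - a² a perfect square: first hit at a = 18: 3240 - 324 = 2916 = 54².
3240 = 18² + 54² = 324 + 2916 ✓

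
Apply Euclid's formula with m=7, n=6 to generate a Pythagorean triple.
(13, 84, 85)

Euclid's formula: a = m² - n², b = 2mn, c = m² + n²
m = 7, n = 6
a = 7² - 6² = 49 - 36 = 13
b = 2 × 7 × 6 = 84
c = 7² + 6² = 49 + 36 = 85
Verification: 13² + 84² = 169 + 7056 = 7225 = 85² ✓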